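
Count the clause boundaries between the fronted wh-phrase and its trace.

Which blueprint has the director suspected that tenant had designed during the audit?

"which blueprint" is extracted from the object of "designed".
Boundaries crossed, outermost first: [Ø] — 1 in total.

1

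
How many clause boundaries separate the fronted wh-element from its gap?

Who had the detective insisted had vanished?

1

"who" is extracted from the subject of "vanished".
Boundaries crossed, outermost first: [Ø] — 1 in total.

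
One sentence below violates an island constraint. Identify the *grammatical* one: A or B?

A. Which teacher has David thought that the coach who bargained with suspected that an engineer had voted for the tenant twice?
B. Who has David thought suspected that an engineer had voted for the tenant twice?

In A, the wh-phrase is extracted from inside a complex-NP island (relative clause) (introduced by "who"), which blocks movement.
In B, the extraction path crosses only that-complement boundaries, which are transparent.
So B is grammatical.

B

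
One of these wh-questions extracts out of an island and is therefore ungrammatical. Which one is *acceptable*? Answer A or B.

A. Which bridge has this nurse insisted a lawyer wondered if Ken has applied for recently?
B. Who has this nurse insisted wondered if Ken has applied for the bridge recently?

B

In A, the wh-phrase is extracted from inside a wh-island (introduced by "if"), which blocks movement.
In B, the extraction path crosses only that-complement boundaries, which are transparent.
So B is grammatical.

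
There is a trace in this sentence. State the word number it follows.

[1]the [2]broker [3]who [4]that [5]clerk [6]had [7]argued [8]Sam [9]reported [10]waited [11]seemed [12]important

9

The displaced element is "the broker" (word 2).
It is linked across 2 clause boundaries (Ø → Ø).
It functions as the subject of "waited", so the gap sits immediately after word 9 ("reported").
Base order: That clerk had argued Sam reported that the broker waited.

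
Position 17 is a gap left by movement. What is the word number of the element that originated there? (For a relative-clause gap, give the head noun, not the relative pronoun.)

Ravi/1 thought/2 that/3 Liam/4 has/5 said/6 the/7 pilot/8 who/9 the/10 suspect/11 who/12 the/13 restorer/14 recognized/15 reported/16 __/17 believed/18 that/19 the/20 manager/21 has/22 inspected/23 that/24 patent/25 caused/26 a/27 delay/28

The gap at 17 is the subject of "believed", inside a relative clause.
The relative pronoun is "who" (word 9); it is bound by the head noun immediately before it.
Its filler is the head noun "pilot", at word 8.

8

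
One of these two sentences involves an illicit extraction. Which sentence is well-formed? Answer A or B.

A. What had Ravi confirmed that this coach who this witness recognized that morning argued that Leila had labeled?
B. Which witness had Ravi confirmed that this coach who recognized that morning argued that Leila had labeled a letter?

In B, the wh-phrase is extracted from inside a complex-NP island (relative clause) (introduced by "who"), which blocks movement.
In A, the extraction path crosses only that-complement boundaries, which are transparent.
So A is grammatical.

A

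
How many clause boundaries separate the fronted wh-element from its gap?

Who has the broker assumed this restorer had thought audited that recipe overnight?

"who" is extracted from the subject of "audited".
Boundaries crossed, outermost first: [Ø], [Ø] — 2 in total.

2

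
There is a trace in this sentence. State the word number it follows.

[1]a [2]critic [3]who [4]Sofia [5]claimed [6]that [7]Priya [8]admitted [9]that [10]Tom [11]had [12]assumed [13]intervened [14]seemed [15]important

The displaced element is "a critic" (word 2).
It is linked across 3 clause boundaries (that → that → Ø).
It functions as the subject of "intervened", so the gap sits immediately after word 12 ("assumed").
Base order: Sofia claimed that Priya admitted that Tom had assumed a critic intervened.

12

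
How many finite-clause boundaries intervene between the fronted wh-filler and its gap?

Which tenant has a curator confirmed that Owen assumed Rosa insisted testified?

"which tenant" is extracted from the subject of "testified".
Boundaries crossed, outermost first: [that], [Ø], [Ø] — 3 in total.

3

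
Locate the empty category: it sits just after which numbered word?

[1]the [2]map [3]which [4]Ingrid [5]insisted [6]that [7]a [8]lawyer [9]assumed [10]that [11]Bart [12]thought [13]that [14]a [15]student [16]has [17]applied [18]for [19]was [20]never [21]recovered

18

The displaced element is "the map" (word 2).
It is linked across 3 clause boundaries (that → that → that).
It functions as the object of the preposition "for" of "applied", so the gap sits immediately after word 18 ("for").
Base order: Ingrid insisted that a lawyer assumed that Bart thought that a student has applied for the map.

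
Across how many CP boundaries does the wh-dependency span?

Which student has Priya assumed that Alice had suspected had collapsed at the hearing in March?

2

"which student" is extracted from the subject of "collapsed".
Boundaries crossed, outermost first: [that], [Ø] — 2 in total.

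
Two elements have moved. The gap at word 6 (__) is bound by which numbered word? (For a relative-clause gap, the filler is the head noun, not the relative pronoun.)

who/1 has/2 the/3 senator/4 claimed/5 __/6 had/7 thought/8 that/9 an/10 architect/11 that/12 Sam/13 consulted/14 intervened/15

1

The marked gap is the subject of "thought".
Its filler is the fronted wh-phrase "who", at word 1.
(The other dependency links word 11 to a gap after word 14.)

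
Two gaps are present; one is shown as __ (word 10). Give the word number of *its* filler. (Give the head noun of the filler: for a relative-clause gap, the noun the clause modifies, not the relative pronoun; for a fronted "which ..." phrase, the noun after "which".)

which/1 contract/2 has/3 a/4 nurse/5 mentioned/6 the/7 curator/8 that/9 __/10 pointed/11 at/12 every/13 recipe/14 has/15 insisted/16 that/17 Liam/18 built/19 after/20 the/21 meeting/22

The marked gap is inside the relative clause, the subject of "pointed".
Its filler is the head noun "curator" (via "that"), at word 8.
(The other dependency links word 2 to a gap after word 19.)

8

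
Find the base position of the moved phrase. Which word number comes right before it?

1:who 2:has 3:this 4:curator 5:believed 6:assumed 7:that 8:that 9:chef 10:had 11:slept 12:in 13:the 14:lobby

The displaced element is "who" (word 1).
It is linked across 1 clause boundary (Ø).
It functions as the subject of "assumed", so the gap sits immediately after word 5 ("believed").
Base order: This curator has believed that who assumed that that chef had slept in the lobby.

5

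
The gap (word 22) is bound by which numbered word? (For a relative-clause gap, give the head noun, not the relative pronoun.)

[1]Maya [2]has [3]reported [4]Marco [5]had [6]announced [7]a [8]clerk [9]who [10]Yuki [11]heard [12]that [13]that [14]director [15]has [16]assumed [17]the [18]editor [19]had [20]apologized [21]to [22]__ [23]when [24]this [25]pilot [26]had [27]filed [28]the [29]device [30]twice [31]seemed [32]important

The gap at 22 is the prepositional object of "apologized", inside a relative clause.
The relative pronoun is "who" (word 9); it is bound by the head noun immediately before it.
Its filler is the head noun "clerk", at word 8.

8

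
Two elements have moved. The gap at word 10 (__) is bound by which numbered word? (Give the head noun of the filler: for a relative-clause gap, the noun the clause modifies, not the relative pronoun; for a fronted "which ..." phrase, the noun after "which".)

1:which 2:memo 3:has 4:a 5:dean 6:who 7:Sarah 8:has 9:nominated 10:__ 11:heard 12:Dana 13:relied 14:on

The marked gap is inside the relative clause, the direct object of "nominated".
Its filler is the head noun "dean" (via "who"), at word 5.
(The other dependency links word 2 to a gap after word 14.)

5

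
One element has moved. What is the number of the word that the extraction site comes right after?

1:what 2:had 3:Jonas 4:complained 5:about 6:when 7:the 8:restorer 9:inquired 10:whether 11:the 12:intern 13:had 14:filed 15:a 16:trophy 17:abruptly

5

The displaced element is "what" (word 1).
It functions as the object of the preposition "about" of "complained", so the gap sits immediately after word 5 ("about").
Base order: Jonas had complained about what when the restorer inquired whether the intern had filed a trophy abruptly.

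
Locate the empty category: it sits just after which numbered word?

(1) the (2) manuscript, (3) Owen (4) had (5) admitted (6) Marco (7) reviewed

7

The displaced element is "the manuscript" (word 2).
It is linked across 1 clause boundary (Ø).
It functions as the direct object of "reviewed", so the gap sits immediately after word 7 ("reviewed").
Base order: Owen had admitted Marco reviewed the manuscript.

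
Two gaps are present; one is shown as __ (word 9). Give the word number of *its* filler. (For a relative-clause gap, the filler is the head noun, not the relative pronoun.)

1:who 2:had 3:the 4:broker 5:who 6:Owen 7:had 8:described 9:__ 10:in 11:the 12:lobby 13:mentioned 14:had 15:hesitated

4

The marked gap is inside the relative clause, the direct object of "described".
Its filler is the head noun "broker" (via "who"), at word 4.
(The other dependency links word 1 to a gap after word 13.)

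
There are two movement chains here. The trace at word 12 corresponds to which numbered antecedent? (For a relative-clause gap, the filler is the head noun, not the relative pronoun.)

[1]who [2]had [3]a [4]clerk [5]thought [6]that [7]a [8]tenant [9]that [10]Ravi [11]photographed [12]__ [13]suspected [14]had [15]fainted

The marked gap is inside the relative clause, the direct object of "photographed".
Its filler is the head noun "tenant" (via "that"), at word 8.
(The other dependency links word 1 to a gap after word 13.)

8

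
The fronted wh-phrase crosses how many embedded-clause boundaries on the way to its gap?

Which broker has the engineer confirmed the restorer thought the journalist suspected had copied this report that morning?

3

"which broker" is extracted from the subject of "copied".
Boundaries crossed, outermost first: [Ø], [Ø], [Ø] — 3 in total.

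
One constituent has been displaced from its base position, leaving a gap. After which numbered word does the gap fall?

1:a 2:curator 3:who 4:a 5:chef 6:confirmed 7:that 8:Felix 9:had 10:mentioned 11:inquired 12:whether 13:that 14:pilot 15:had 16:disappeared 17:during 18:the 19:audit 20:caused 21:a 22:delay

The displaced element is "a curator" (word 2).
It is linked across 2 clause boundaries (that → Ø).
It functions as the subject of "inquired", so the gap sits immediately after word 10 ("mentioned").
Base order: A chef confirmed that Felix had mentioned that a curator inquired whether that pilot had disappeared during the audit.

10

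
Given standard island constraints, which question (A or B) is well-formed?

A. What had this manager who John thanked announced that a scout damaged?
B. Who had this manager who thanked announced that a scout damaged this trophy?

A

In B, the wh-phrase is extracted from inside a complex-NP island (relative clause) (introduced by "who"), which blocks movement.
In A, the extraction path crosses only that-complement boundaries, which are transparent.
So A is grammatical.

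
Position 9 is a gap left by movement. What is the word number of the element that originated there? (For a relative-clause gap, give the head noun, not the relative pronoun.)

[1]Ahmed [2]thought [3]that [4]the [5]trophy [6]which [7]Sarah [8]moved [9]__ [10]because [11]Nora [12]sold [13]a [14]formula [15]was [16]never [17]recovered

The gap at 9 is the object of "moved", inside a relative clause.
The relative pronoun is "which" (word 6); it is bound by the head noun immediately before it.
Its filler is the head noun "trophy", at word 5.

5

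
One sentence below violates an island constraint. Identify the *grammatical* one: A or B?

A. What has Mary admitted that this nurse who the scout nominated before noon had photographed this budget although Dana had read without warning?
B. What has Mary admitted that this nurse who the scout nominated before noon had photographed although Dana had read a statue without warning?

In A, the wh-phrase is extracted from inside an adjunct island (introduced by "although"), which blocks movement.
In B, the extraction path crosses only that-complement boundaries, which are transparent.
So B is grammatical.

B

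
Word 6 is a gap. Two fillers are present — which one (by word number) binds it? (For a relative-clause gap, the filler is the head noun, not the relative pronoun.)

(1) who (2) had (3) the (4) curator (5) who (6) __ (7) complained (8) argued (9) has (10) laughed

The marked gap is inside the relative clause, the subject of "complained".
Its filler is the head noun "curator" (via "who"), at word 4.
(The other dependency links word 1 to a gap after word 8.)

4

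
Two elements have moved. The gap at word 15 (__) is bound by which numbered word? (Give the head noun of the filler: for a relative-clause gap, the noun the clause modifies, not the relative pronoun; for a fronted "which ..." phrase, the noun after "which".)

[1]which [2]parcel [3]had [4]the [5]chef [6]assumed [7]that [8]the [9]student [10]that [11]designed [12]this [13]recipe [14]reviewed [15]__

The marked gap is the direct object of "reviewed".
Its filler is the fronted wh-phrase "which parcel", at word 2.
(The other dependency links word 9 to a gap after word 10.)

2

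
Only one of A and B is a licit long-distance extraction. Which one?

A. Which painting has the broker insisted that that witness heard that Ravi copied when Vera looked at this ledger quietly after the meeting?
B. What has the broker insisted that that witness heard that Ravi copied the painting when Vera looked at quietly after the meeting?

A

In B, the wh-phrase is extracted from inside an adjunct island (introduced by "when"), which blocks movement.
In A, the extraction path crosses only that-complement boundaries, which are transparent.
So A is grammatical.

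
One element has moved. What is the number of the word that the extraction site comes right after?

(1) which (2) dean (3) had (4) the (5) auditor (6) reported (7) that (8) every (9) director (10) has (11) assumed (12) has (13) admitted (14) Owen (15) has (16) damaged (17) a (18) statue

11

The displaced element is "which dean" (word 2).
It is linked across 2 clause boundaries (that → Ø).
It functions as the subject of "admitted", so the gap sits immediately after word 11 ("assumed").
Base order: The auditor had reported that every director has assumed which dean has admitted Owen has damaged a statue.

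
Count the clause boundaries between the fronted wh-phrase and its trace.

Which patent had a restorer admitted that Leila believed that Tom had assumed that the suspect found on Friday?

"which patent" is extracted from the object of "found".
Boundaries crossed, outermost first: [that], [that], [that] — 3 in total.

3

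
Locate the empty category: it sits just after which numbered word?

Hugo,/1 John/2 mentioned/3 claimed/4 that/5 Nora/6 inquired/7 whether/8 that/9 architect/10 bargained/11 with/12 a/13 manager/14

The displaced element is "Hugo" (word 1).
It is linked across 1 clause boundary (Ø).
It functions as the subject of "claimed", so the gap sits immediately after word 3 ("mentioned").
Base order: John mentioned that Hugo claimed that Nora inquired whether that architect bargained with a manager.

3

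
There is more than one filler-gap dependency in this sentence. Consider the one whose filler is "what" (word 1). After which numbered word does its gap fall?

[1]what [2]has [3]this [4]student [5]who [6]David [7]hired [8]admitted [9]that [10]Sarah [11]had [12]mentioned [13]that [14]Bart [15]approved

The displaced element is "what" (word 1).
It is linked across 2 clause boundaries (that → that).
It functions as the direct object of "approved", so the gap sits immediately after word 15 ("approved").
Base order: This student who David hired has admitted that Sarah had mentioned that Bart approved what.

15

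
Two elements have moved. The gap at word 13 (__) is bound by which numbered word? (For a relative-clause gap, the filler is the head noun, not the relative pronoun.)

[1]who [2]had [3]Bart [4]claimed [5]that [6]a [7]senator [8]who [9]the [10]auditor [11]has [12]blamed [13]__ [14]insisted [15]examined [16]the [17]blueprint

The marked gap is inside the relative clause, the direct object of "blamed".
Its filler is the head noun "senator" (via "who"), at word 7.
(The other dependency links word 1 to a gap after word 14.)

7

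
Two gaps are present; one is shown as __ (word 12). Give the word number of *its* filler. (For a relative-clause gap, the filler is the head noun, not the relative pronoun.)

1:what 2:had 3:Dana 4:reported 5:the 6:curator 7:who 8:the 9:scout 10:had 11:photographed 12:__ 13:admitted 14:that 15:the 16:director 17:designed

6

The marked gap is inside the relative clause, the direct object of "photographed".
Its filler is the head noun "curator" (via "who"), at word 6.
(The other dependency links word 1 to a gap after word 17.)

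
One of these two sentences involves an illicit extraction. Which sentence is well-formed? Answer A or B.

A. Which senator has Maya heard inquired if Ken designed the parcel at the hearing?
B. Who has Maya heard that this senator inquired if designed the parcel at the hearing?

A

In B, the wh-phrase is extracted from inside a wh-island (introduced by "if"), which blocks movement.
In A, the extraction path crosses only that-complement boundaries, which are transparent.
So A is grammatical.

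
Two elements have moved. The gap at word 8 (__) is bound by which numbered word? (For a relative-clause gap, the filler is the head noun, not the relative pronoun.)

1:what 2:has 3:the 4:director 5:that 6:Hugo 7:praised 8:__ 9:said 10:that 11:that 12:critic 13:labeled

The marked gap is inside the relative clause, the direct object of "praised".
Its filler is the head noun "director" (via "that"), at word 4.
(The other dependency links word 1 to a gap after word 13.)

4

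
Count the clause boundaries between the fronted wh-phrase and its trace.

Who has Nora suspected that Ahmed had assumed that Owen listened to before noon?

"who" is extracted from the PP object of "listened".
Boundaries crossed, outermost first: [that], [that] — 2 in total.

2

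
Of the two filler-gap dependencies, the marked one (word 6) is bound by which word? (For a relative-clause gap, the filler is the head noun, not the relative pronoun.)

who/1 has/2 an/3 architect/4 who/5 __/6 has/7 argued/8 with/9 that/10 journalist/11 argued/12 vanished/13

4

The marked gap is inside the relative clause, the subject of "argued".
Its filler is the head noun "architect" (via "who"), at word 4.
(The other dependency links word 1 to a gap after word 12.)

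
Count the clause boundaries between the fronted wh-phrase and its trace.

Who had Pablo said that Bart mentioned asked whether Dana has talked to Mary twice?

2

"who" is extracted from the subject of "asked".
Boundaries crossed, outermost first: [that], [Ø] — 2 in total.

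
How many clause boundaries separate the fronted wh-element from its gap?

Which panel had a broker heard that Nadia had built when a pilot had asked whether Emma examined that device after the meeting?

1

"which panel" is extracted from the object of "built".
Boundaries crossed, outermost first: [that] — 1 in total.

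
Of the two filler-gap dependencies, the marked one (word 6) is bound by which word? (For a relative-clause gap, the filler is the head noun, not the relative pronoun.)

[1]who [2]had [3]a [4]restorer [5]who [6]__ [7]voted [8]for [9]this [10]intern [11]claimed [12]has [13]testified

4

The marked gap is inside the relative clause, the subject of "voted".
Its filler is the head noun "restorer" (via "who"), at word 4.
(The other dependency links word 1 to a gap after word 11.)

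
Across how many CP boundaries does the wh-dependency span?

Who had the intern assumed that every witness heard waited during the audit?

"who" is extracted from the subject of "waited".
Boundaries crossed, outermost first: [that], [Ø] — 2 in total.

2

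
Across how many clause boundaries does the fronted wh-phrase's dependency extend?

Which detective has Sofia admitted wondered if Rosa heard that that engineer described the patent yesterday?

"which detective" is extracted from the subject of "wondered".
Boundaries crossed, outermost first: [Ø] — 1 in total.

1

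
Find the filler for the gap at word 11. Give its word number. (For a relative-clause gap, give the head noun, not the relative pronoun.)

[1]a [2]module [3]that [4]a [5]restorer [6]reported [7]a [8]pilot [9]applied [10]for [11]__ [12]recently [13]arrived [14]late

2

The gap at 11 is the prepositional object of "applied", inside a relative clause.
The relative pronoun is "that" (word 3); it is bound by the head noun immediately before it.
Its filler is the head noun "module", at word 2.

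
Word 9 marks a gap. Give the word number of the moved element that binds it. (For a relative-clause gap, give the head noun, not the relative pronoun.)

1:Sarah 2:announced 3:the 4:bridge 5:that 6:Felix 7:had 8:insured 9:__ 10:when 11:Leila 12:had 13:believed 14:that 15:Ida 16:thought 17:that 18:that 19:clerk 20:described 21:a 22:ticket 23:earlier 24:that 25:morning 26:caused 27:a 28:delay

The gap at 9 is the object of "insured", inside a relative clause.
The relative pronoun is "that" (word 5); it is bound by the head noun immediately before it.
Its filler is the head noun "bridge", at word 4.

4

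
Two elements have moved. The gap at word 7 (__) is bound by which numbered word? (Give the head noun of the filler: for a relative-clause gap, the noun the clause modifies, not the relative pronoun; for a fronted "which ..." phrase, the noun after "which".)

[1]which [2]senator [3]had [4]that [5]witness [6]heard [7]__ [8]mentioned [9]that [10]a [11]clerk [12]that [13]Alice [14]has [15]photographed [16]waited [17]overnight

The marked gap is the subject of "mentioned".
Its filler is the fronted wh-phrase "which senator", at word 2.
(The other dependency links word 11 to a gap after word 15.)

2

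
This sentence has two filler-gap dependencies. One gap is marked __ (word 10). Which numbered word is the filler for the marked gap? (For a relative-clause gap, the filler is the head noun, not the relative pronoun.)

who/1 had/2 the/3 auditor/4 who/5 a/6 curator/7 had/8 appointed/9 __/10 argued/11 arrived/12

4

The marked gap is inside the relative clause, the direct object of "appointed".
Its filler is the head noun "auditor" (via "who"), at word 4.
(The other dependency links word 1 to a gap after word 11.)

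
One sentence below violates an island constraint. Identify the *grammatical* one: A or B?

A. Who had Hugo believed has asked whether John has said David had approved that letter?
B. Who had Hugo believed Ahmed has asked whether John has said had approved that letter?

In B, the wh-phrase is extracted from inside a wh-island (introduced by "whether"), which blocks movement.
In A, the extraction path crosses only that-complement boundaries, which are transparent.
So A is grammatical.

A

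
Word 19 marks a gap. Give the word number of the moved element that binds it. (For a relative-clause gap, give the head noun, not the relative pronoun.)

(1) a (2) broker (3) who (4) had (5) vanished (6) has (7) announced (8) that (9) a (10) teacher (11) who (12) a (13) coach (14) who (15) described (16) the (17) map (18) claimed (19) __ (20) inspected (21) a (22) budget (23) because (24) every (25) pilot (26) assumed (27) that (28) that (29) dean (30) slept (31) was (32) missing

The gap at 19 is the subject of "inspected", inside a relative clause.
The relative pronoun is "who" (word 11); it is bound by the head noun immediately before it.
Its filler is the head noun "teacher", at word 10.

10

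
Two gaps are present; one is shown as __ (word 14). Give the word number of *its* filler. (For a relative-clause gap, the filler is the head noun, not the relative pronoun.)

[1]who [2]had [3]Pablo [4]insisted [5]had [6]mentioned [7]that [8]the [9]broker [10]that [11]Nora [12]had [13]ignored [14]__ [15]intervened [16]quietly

The marked gap is inside the relative clause, the direct object of "ignored".
Its filler is the head noun "broker" (via "that"), at word 9.
(The other dependency links word 1 to a gap after word 4.)

9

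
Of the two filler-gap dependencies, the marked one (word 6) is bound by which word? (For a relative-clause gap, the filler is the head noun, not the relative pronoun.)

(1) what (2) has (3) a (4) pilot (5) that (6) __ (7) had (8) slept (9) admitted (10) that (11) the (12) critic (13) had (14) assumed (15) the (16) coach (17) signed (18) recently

The marked gap is inside the relative clause, the subject of "slept".
Its filler is the head noun "pilot" (via "that"), at word 4.
(The other dependency links word 1 to a gap after word 17.)

4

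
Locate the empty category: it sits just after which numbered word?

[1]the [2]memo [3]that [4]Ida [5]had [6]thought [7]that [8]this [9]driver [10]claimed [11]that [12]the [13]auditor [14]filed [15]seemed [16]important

14

The displaced element is "the memo" (word 2).
It is linked across 2 clause boundaries (that → that).
It functions as the direct object of "filed", so the gap sits immediately after word 14 ("filed").
Base order: Ida had thought that this driver claimed that the auditor filed the memo.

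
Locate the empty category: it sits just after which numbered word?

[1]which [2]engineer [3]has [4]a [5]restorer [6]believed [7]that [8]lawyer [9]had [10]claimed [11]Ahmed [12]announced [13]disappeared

12

The displaced element is "which engineer" (word 2).
It is linked across 3 clause boundaries (Ø → Ø → Ø).
It functions as the subject of "disappeared", so the gap sits immediately after word 12 ("announced").
Base order: A restorer has believed that lawyer had claimed Ahmed announced which engineer disappeared.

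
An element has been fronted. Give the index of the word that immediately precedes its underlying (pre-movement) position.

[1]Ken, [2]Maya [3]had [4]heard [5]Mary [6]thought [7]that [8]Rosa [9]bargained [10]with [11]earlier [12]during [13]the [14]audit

10

The displaced element is "Ken" (word 1).
It is linked across 2 clause boundaries (Ø → that).
It functions as the object of the preposition "with" of "bargained", so the gap sits immediately after word 10 ("with").
Base order: Maya had heard Mary thought that Rosa bargained with Ken earlier during the audit.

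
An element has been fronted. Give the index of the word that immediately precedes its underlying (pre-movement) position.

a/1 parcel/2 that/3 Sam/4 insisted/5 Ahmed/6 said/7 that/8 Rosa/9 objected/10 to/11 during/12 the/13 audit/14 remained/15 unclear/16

11

The displaced element is "a parcel" (word 2).
It is linked across 2 clause boundaries (Ø → that).
It functions as the object of the preposition "to" of "objected", so the gap sits immediately after word 11 ("to").
Base order: Sam insisted Ahmed said that Rosa objected to a parcel during the audit.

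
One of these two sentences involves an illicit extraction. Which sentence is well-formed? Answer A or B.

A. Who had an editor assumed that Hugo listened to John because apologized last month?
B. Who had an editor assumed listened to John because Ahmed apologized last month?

In A, the wh-phrase is extracted from inside an adjunct island (introduced by "because"), which blocks movement.
In B, the extraction path crosses only that-complement boundaries, which are transparent.
So B is grammatical.

B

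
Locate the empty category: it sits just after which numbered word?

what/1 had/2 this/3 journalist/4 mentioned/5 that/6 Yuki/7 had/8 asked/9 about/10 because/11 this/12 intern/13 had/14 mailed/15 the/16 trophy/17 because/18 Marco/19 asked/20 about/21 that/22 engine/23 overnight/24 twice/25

The displaced element is "what" (word 1).
It is linked across 1 clause boundary (that).
It functions as the object of the preposition "about" of "asked", so the gap sits immediately after word 10 ("about").
Base order: This journalist had mentioned that Yuki had asked about what because this intern had mailed the trophy because Marco asked about that engine overnight twice.

10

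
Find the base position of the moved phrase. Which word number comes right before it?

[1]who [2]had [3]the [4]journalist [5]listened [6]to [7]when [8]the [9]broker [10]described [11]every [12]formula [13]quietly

6

The displaced element is "who" (word 1).
It functions as the object of the preposition "to" of "listened", so the gap sits immediately after word 6 ("to").
Base order: The journalist had listened to who when the broker described every formula quietly.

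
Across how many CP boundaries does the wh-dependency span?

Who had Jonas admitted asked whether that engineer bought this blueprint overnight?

"who" is extracted from the subject of "asked".
Boundaries crossed, outermost first: [Ø] — 1 in total.

1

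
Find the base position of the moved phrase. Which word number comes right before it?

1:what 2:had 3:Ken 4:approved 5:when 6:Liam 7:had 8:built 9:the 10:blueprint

The displaced element is "what" (word 1).
It functions as the direct object of "approved", so the gap sits immediately after word 4 ("approved").
Base order: Ken had approved what when Liam had built the blueprint.

4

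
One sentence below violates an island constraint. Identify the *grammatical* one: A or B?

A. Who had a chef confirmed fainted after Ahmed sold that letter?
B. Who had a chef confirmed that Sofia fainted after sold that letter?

A

In B, the wh-phrase is extracted from inside an adjunct island (introduced by "after"), which blocks movement.
In A, the extraction path crosses only that-complement boundaries, which are transparent.
So A is grammatical.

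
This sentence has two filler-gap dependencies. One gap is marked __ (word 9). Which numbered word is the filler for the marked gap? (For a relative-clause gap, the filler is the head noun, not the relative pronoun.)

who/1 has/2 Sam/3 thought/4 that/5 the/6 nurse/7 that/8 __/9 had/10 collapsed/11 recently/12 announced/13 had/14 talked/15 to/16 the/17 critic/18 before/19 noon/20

The marked gap is inside the relative clause, the subject of "collapsed".
Its filler is the head noun "nurse" (via "that"), at word 7.
(The other dependency links word 1 to a gap after word 13.)

7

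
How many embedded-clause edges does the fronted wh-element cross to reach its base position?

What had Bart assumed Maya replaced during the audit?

1

"what" is extracted from the object of "replaced".
Boundaries crossed, outermost first: [Ø] — 1 in total.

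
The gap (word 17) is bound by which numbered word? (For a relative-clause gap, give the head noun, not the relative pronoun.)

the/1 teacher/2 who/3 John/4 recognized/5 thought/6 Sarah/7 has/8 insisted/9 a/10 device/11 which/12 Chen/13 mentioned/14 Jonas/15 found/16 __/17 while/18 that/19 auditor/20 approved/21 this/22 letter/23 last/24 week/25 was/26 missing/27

11

The gap at 17 is the object of "found", inside a relative clause.
The relative pronoun is "which" (word 12); it is bound by the head noun immediately before it.
Its filler is the head noun "device", at word 11.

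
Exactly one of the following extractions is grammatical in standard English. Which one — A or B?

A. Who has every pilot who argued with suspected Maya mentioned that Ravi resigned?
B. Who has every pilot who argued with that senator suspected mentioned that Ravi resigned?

In A, the wh-phrase is extracted from inside a complex-NP island (relative clause) (introduced by "who"), which blocks movement.
In B, the extraction path crosses only that-complement boundaries, which are transparent.
So B is grammatical.

B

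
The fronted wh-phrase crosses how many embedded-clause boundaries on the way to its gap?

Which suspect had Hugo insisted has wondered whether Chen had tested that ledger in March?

1

"which suspect" is extracted from the subject of "wondered".
Boundaries crossed, outermost first: [Ø] — 1 in total.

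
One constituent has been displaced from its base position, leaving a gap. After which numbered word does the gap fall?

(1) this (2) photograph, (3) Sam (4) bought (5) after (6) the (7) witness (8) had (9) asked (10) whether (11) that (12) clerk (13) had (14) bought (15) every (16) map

The displaced element is "this photograph" (word 2).
It functions as the direct object of "bought", so the gap sits immediately after word 4 ("bought").
Base order: Sam bought this photograph after the witness had asked whether that clerk had bought every map.

4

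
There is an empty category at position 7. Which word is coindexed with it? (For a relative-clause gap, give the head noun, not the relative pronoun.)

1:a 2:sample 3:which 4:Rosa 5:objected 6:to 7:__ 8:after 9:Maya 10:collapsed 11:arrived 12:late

2

The gap at 7 is the prepositional object of "objected", inside a relative clause.
The relative pronoun is "which" (word 3); it is bound by the head noun immediately before it.
Its filler is the head noun "sample", at word 2.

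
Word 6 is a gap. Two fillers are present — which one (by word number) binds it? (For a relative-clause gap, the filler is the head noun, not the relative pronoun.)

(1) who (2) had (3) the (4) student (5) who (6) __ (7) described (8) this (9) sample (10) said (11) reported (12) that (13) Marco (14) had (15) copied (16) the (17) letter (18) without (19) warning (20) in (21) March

The marked gap is inside the relative clause, the subject of "described".
Its filler is the head noun "student" (via "who"), at word 4.
(The other dependency links word 1 to a gap after word 10.)

4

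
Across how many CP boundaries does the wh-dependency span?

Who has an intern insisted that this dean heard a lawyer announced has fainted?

3

"who" is extracted from the subject of "fainted".
Boundaries crossed, outermost first: [that], [Ø], [Ø] — 3 in total.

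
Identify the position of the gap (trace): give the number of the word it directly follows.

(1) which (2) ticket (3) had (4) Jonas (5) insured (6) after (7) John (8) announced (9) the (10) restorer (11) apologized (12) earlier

The displaced element is "which ticket" (word 2).
It functions as the direct object of "insured", so the gap sits immediately after word 5 ("insured").
Base order: Jonas had insured which ticket after John announced the restorer apologized earlier.

5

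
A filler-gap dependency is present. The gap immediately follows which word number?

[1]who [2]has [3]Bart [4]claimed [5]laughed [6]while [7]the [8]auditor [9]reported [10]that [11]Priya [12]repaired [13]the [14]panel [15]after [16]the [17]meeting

The displaced element is "who" (word 1).
It is linked across 1 clause boundary (Ø).
It functions as the subject of "laughed", so the gap sits immediately after word 4 ("claimed").
Base order: Bart has claimed that who laughed while the auditor reported that Priya repaired the panel after the meeting.

4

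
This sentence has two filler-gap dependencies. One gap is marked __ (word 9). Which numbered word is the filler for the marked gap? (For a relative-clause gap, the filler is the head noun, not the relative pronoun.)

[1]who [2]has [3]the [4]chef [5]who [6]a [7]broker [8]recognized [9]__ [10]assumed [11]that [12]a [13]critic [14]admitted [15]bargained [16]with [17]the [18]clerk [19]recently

4

The marked gap is inside the relative clause, the direct object of "recognized".
Its filler is the head noun "chef" (via "who"), at word 4.
(The other dependency links word 1 to a gap after word 14.)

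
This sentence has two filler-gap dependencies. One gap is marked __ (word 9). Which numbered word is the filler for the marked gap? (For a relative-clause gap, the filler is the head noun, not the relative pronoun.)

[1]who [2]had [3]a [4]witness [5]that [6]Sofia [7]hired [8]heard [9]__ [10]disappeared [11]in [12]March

The marked gap is the subject of "disappeared".
Its filler is the fronted wh-phrase "who", at word 1.
(The other dependency links word 4 to a gap after word 7.)

1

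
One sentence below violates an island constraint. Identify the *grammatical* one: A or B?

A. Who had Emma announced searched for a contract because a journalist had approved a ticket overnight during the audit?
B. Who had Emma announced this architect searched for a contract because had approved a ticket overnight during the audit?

In B, the wh-phrase is extracted from inside an adjunct island (introduced by "because"), which blocks movement.
In A, the extraction path crosses only that-complement boundaries, which are transparent.
So A is grammatical.

A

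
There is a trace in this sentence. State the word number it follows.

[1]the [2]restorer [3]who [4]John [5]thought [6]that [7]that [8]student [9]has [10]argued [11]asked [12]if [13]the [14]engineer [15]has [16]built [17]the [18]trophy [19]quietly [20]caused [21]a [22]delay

The displaced element is "the restorer" (word 2).
It is linked across 2 clause boundaries (that → Ø).
It functions as the subject of "asked", so the gap sits immediately after word 10 ("argued").
Base order: John thought that that student has argued that the restorer asked if the engineer has built the trophy quietly.

10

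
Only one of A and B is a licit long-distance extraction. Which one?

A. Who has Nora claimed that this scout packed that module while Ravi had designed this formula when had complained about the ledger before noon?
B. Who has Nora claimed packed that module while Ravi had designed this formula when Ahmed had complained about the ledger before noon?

B

In A, the wh-phrase is extracted from inside an adjunct island (introduced by "while"), which blocks movement.
In B, the extraction path crosses only that-complement boundaries, which are transparent.
So B is grammatical.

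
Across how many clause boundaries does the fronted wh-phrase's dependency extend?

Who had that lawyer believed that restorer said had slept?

"who" is extracted from the subject of "slept".
Boundaries crossed, outermost first: [Ø], [Ø] — 2 in total.

2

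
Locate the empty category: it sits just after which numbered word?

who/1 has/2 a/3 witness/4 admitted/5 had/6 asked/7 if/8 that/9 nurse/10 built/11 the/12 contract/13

5

The displaced element is "who" (word 1).
It is linked across 1 clause boundary (Ø).
It functions as the subject of "asked", so the gap sits immediately after word 5 ("admitted").
Base order: A witness has admitted that who had asked if that nurse built the contract.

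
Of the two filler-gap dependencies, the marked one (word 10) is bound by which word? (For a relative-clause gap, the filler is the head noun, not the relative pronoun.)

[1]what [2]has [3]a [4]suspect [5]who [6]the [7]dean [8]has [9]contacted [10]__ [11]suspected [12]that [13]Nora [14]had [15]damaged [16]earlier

The marked gap is inside the relative clause, the direct object of "contacted".
Its filler is the head noun "suspect" (via "who"), at word 4.
(The other dependency links word 1 to a gap after word 15.)

4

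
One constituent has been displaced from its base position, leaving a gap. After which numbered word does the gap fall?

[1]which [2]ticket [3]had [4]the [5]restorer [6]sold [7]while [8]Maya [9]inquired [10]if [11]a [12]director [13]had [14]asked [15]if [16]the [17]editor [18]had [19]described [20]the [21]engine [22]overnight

6

The displaced element is "which ticket" (word 2).
It functions as the direct object of "sold", so the gap sits immediately after word 6 ("sold").
Base order: The restorer had sold which ticket while Maya inquired if a director had asked if the editor had described the engine overnight.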